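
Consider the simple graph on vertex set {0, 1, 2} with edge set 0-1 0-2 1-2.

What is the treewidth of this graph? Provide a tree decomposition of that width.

With just one bag of size 3, the width is 3 − 1 = 2, so tw(G) ≤ 2. Conversely, {0, 1, 2} is a clique of size 3, and the vertices of any clique must share a bag in every tree decomposition; so some bag has ≥ 3 vertices and tw(G) ≥ 2. Therefore the treewidth is 2.

Treewidth 2.
Bags: B1 = {0, 1, 2}
Tree: (single bag)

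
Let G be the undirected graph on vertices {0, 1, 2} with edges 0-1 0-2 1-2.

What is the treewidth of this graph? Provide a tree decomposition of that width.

A single bag containing all 3 vertices is trivially a valid decomposition of width 2. For the lower bound, the 3 vertices {0, 1, 2} are pairwise adjacent, and any tree decomposition puts a clique entirely inside one bag — forcing width ≥ 2. Hence tw(G) = 2 exactly.

Treewidth 2.
One such decomposition:
Bags: B1 = {0, 1, 2}
Tree: (single bag)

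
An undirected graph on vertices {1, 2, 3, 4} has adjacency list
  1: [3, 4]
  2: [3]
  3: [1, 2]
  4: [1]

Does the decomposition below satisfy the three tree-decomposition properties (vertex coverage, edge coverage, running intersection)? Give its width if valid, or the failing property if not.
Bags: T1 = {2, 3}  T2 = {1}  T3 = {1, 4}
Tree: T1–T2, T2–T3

No — edge (3,1) lies in no bag.

A tree decomposition must satisfy three properties: every vertex lies in some bag; for every edge, both endpoints lie together in some bag; and for every vertex, the bags containing it form a connected subtree. Here edge (3,1) lies in no bag, so the decomposition is invalid.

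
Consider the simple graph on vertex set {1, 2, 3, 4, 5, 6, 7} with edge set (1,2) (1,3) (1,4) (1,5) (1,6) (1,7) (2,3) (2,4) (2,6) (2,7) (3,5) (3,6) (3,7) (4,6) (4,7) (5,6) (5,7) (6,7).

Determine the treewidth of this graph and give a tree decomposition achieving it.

Treewidth 4.
One optimal decomposition is:
Bags: B1 = {1, 2, 3, 6, 7}  B2 = {1, 3, 5, 6, 7}  B3 = {1, 2, 4, 6, 7}
Tree: B1–B2, B1–B3

Each bag holds 5 vertices, so the decomposition has width 4, which upper-bounds the treewidth. Conversely, {1, 2, 3, 6, 7} is a clique of size 5, and the vertices of any clique must share a bag in every tree decomposition; so some bag has ≥ 5 vertices and tw(G) ≥ 4. Combining the bounds, tw(G) = 4.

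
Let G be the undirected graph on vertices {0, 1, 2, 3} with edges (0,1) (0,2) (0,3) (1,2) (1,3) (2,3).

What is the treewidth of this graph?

A width-3 tree decomposition is:
Bags: B1 = {0, 1, 2, 3}
Tree: (single bag)
With just one bag of size 4, the width is 4 − 1 = 3, so tw(G) ≤ 3. On the other hand G contains the 4-clique {0, 1, 2, 3}. A clique must lie in a single bag of any decomposition, so no decomposition can have width below 3. Hence tw(G) = 3 exactly.

3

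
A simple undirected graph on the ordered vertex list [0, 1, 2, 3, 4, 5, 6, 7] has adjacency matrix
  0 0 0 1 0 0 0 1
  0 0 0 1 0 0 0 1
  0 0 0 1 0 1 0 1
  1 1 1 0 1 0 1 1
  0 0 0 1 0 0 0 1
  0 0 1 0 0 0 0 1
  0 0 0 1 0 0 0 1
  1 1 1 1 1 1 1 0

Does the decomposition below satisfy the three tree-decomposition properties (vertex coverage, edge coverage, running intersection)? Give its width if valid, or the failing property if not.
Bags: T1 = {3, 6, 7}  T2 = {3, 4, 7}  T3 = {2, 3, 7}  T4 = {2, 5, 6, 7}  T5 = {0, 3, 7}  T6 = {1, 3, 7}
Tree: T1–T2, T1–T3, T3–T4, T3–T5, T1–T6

No — bags containing vertex 6 are not connected in the tree.

A tree decomposition must satisfy three properties: every vertex lies in some bag; for every edge, both endpoints lie together in some bag; and for every vertex, the bags containing it form a connected subtree. Here bags containing vertex 6 are not connected in the tree, so the decomposition is invalid.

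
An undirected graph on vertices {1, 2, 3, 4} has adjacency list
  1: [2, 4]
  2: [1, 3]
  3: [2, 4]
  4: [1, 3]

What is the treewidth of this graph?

A width-2 tree decomposition is:
Bags: B1 = {1, 2, 3}  B2 = {1, 3, 4}
Tree: B1–B2
Each bag holds 3 vertices, so the decomposition has width 2, which upper-bounds the treewidth. Since 3–2–1–4–3 is a cycle in G, G is not acyclic. Forests are exactly the graphs of treewidth ≤ 1, so tw(G) ≥ 2. Therefore the treewidth is 2.

2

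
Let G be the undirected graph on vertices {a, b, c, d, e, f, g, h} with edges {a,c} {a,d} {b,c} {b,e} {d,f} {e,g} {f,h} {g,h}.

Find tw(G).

A width-2 tree decomposition is:
Bags: B1 = {b, e, g}  B2 = {b, g, h}  B3 = {b, f, h}  B4 = {b, d, f}  B5 = {a, b, d}  B6 = {a, b, c}
Tree: B1–B2, B2–B3, B3–B4, B4–B5, B5–B6
The largest bag has 3 vertices, giving width 2; this decomposition certifies tw(G) ≤ 2. For the lower bound, G contains the cycle b–e–g–h–f–d–a–c–b, so G is not a forest; only forests have treewidth ≤ 1, hence tw(G) ≥ 2. Hence tw(G) = 2 exactly.

2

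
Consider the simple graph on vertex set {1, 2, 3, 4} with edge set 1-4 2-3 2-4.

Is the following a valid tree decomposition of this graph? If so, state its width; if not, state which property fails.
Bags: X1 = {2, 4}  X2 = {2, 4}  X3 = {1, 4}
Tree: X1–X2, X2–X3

A tree decomposition must satisfy three properties: every vertex lies in some bag; for every edge, both endpoints lie together in some bag; and for every vertex, the bags containing it form a connected subtree. Here vertex 3 appears in no bag, so the decomposition is invalid.

No — vertex 3 appears in no bag.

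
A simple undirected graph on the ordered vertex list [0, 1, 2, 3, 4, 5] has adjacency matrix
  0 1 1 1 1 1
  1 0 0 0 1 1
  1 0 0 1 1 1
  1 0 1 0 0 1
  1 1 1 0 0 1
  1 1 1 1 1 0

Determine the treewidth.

A width-3 tree decomposition is:
Bags: B1 = {0, 2, 4, 5}  B2 = {0, 1, 4, 5}  B3 = {0, 2, 3, 5}
Tree: B1–B2, B1–B3
Each bag holds 4 vertices, so the decomposition has width 3, which upper-bounds the treewidth. Conversely, {0, 1, 4, 5} is a clique of size 4, and the vertices of any clique must share a bag in every tree decomposition; so some bag has ≥ 4 vertices and tw(G) ≥ 3. Hence tw(G) = 3 exactly.

3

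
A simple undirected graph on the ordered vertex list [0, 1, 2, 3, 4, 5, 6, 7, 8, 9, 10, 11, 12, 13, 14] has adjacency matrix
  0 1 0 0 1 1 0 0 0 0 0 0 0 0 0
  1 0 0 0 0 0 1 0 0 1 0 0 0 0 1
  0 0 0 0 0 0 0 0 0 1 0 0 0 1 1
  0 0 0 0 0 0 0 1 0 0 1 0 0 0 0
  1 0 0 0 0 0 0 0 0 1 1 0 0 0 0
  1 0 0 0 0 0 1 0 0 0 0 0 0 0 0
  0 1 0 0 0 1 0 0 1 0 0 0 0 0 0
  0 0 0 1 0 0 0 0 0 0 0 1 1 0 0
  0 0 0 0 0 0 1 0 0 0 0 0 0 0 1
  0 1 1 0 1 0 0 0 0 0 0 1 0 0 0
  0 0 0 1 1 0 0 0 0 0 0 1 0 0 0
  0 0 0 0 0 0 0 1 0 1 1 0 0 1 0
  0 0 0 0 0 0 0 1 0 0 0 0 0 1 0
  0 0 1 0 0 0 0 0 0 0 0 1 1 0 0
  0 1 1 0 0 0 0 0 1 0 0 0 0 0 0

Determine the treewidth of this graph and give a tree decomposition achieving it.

Every bag has size at most 4, so the width is 4 − 1 = 3 and tw(G) ≤ 3. For the lower bound: the 4 vertex sets {5,6,8}, {14}, {1}, {0,2,4,9} are disjoint, each induces a connected subgraph, and every pair is joined by at least one edge of G. Contracting each set to a single vertex therefore yields K_{4} as a minor, and since treewidth is minor-monotone, tw(G) ≥ tw(K_{4}) = 3. The upper and lower bounds meet at 3, so that is the treewidth.

Treewidth 3.
Bags: B1 = {5, 6, 8, 14}  B2 = {1, 5, 6, 14}  B3 = {0, 1, 5, 14}  B4 = {0, 1, 2, 14}  B5 = {0, 1, 2, 9}  B6 = {0, 2, 4, 9}  B7 = {2, 4, 9, 13}  B8 = {4, 9, 11, 13}  B9 = {4, 10, 11, 13}  B10 = {10, 11, 12, 13}  B11 = {7, 10, 11, 12}  B12 = {3, 7, 10, 12}
Tree: B1–B2, B2–B3, B3–B4, B4–B5, B5–B6, B6–B7, B7–B8, B8–B9, B9–B10, B10–B11, B11–B12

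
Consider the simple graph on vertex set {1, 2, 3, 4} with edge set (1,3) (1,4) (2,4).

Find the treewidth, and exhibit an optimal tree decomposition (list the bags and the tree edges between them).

Treewidth 1.
Bags: B1 = {2, 4}  B2 = {1, 4}  B3 = {1, 3}
Tree: B1–B2, B2–B3

Every bag has size at most 2, so the width is 2 − 1 = 1 and tw(G) ≤ 1. Since G has at least one edge (e.g. 2–4), it is not an edgeless graph, so tw(G) ≥ 1. Hence tw(G) = 1 exactly.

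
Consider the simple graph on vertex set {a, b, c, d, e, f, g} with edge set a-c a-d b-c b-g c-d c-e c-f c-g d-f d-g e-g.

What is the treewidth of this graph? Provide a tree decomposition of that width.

Treewidth 2.
One such decomposition:
Bags: B1 = {b, c, g}  B2 = {c, d, g}  B3 = {c, e, g}  B4 = {c, d, f}  B5 = {a, c, d}
Tree: B1–B2, B2–B3, B2–B4, B2–B5

Each bag holds 3 vertices, so the decomposition has width 2, which upper-bounds the treewidth. Conversely, {c, d, g} is a clique of size 3, and the vertices of any clique must share a bag in every tree decomposition; so some bag has ≥ 3 vertices and tw(G) ≥ 2. Therefore the treewidth is 2.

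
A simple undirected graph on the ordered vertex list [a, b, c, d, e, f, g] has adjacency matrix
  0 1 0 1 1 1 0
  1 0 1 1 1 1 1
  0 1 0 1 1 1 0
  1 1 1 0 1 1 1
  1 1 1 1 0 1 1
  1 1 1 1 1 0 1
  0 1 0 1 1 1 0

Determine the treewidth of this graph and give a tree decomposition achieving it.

Each bag holds 5 vertices, so the decomposition has width 4, which upper-bounds the treewidth. For the lower bound, the 5 vertices {b, d, e, f, g} are pairwise adjacent, and any tree decomposition puts a clique entirely inside one bag — forcing width ≥ 4. Combining the bounds, tw(G) = 4.

Treewidth 4.
One such decomposition:
Bags: B1 = {b, c, d, e, f}  B2 = {a, b, d, e, f}  B3 = {b, d, e, f, g}
Tree: B1–B2, B1–B3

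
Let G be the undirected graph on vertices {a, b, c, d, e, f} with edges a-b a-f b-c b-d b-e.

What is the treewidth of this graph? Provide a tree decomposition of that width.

Treewidth 1.
Bags: B1 = {b, c}  B2 = {a, b}  B3 = {a, f}  B4 = {b, d}  B5 = {b, e}
Tree: B1–B2, B2–B3, B1–B4, B2–B5

Every bag has size at most 2, so the width is 2 − 1 = 1 and tw(G) ≤ 1. Since G has at least one edge (e.g. c–b), it is not an edgeless graph, so tw(G) ≥ 1. Hence tw(G) = 1 exactly.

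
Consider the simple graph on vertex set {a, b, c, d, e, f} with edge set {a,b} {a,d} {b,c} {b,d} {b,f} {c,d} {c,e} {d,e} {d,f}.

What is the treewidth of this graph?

2

A width-2 tree decomposition is:
Bags: B1 = {b, c, d}  B2 = {a, b, d}  B3 = {c, d, e}  B4 = {b, d, f}
Tree: B1–B2, B1–B3, B2–B4
The largest bag has 3 vertices, giving width 2; this decomposition certifies tw(G) ≤ 2. On the other hand G contains the 3-clique {c, d, e}. A clique must lie in a single bag of any decomposition, so no decomposition can have width below 2. The upper and lower bounds meet at 2, so that is the treewidth.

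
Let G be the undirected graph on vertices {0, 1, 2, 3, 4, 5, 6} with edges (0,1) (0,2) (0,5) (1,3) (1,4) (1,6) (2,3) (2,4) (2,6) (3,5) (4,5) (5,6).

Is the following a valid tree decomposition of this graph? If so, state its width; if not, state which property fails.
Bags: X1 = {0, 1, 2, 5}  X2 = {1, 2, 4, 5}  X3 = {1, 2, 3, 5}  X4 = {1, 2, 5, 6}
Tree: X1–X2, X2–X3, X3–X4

Yes; width 3.

Vertex coverage: the bags together contain {0, 1, 2, 3, 4, 5, 6}, the full vertex set. Edge coverage: each edge of G has both endpoints in at least one bag. Running intersection: for every vertex, the bags containing it form a connected subtree. All three properties hold, so this is a valid tree decomposition of width max|bag| − 1 = 3, and hence tw(G) ≤ 3.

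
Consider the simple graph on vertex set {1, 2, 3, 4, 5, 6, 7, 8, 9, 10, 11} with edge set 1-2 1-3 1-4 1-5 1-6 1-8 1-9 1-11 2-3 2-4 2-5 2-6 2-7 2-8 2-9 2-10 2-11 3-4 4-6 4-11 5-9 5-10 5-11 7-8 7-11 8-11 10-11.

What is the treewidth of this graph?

A width-3 tree decomposition is:
Bags: B1 = {1, 2, 4, 11}  B2 = {1, 2, 5, 11}  B3 = {1, 2, 8, 11}  B4 = {1, 2, 5, 9}  B5 = {2, 7, 8, 11}  B6 = {1, 2, 4, 6}  B7 = {1, 2, 3, 4}  B8 = {2, 5, 10, 11}
Tree: B1–B2, B2–B3, B2–B4, B3–B5, B1–B6, B1–B7, B2–B8
Each bag holds 4 vertices, so the decomposition has width 3, which upper-bounds the treewidth. Conversely, {1, 2, 8, 11} is a clique of size 4, and the vertices of any clique must share a bag in every tree decomposition; so some bag has ≥ 4 vertices and tw(G) ≥ 3. The upper and lower bounds meet at 3, so that is the treewidth.

3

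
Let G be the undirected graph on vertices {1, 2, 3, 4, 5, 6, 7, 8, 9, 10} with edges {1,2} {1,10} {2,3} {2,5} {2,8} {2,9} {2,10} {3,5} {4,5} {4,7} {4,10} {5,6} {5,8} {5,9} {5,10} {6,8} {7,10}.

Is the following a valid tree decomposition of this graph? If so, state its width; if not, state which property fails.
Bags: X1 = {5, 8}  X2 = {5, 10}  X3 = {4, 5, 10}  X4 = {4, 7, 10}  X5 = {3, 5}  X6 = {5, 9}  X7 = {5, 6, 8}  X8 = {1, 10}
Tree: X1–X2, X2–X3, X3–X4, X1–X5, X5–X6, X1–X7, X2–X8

No — vertex 2 appears in no bag.

A tree decomposition must satisfy three properties: every vertex lies in some bag; for every edge, both endpoints lie together in some bag; and for every vertex, the bags containing it form a connected subtree. Here vertex 2 appears in no bag, so the decomposition is invalid.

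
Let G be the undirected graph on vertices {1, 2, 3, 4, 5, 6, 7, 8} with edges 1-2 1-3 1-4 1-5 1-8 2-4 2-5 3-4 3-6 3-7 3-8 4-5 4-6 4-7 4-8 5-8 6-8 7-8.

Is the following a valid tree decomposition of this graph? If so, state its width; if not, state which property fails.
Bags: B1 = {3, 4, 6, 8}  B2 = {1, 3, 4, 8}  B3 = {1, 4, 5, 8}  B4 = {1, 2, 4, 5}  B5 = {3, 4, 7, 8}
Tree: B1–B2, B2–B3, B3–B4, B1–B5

Checking the three conditions: (i) the bags cover all of {1, 2, 3, 4, 5, 6, 7, 8}; (ii) for each edge, some bag contains both endpoints; (iii) the bags containing any fixed vertex form a subtree. All hold, so the decomposition is valid with width 4 − 1 = 3.

Yes; width 3.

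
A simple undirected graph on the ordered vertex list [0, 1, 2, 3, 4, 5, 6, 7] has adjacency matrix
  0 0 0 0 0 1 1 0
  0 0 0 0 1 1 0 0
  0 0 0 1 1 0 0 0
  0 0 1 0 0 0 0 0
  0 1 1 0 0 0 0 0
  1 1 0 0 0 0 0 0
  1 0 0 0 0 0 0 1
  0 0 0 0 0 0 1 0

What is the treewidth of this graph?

A width-1 tree decomposition is:
Bags: B1 = {6, 7}  B2 = {0, 6}  B3 = {0, 5}  B4 = {1, 5}  B5 = {1, 4}  B6 = {2, 4}  B7 = {2, 3}
Tree: B1–B2, B2–B3, B3–B4, B4–B5, B5–B6, B6–B7
The largest bag has 2 vertices, giving width 1; this decomposition certifies tw(G) ≤ 1. G has an edge, so its treewidth is at least 1. Combining the bounds, tw(G) = 1.

1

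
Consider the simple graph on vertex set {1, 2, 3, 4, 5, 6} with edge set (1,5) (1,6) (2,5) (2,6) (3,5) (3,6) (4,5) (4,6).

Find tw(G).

A width-2 tree decomposition is:
Bags: B1 = {2, 5, 6}  B2 = {1, 5, 6}  B3 = {4, 5, 6}  B4 = {3, 5, 6}
Tree: B1–B2, B2–B3, B3–B4
The largest bag has 3 vertices, giving width 2; this decomposition certifies tw(G) ≤ 2. Since 2–6–1–5–2 is a cycle in G, G is not acyclic. Forests are exactly the graphs of treewidth ≤ 1, so tw(G) ≥ 2. Hence tw(G) = 2 exactly.

2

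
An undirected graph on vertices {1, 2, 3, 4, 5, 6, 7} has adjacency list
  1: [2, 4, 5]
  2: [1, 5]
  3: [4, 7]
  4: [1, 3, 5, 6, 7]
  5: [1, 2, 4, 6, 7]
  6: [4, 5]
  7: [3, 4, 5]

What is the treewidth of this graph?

2

A width-2 tree decomposition is:
Bags: B1 = {3, 4, 7}  B2 = {4, 5, 7}  B3 = {4, 5, 6}  B4 = {1, 4, 5}  B5 = {1, 2, 5}
Tree: B1–B2, B2–B3, B3–B4, B4–B5
Each bag holds 3 vertices, so the decomposition has width 2, which upper-bounds the treewidth. On the other hand G contains the 3-clique {1, 2, 5}. A clique must lie in a single bag of any decomposition, so no decomposition can have width below 2. Hence tw(G) = 2 exactly.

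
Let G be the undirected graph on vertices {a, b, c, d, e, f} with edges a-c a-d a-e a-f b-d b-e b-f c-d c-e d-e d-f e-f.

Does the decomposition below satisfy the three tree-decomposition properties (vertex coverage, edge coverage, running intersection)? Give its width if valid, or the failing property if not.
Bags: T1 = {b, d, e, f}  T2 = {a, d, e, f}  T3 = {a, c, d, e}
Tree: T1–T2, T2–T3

Yes; width 3.

Every vertex of G appears in some bag (union = {a, b, c, d, e, f}); every edge is covered by a bag; and for each vertex v the set of bags containing v is connected in the bag tree. The decomposition is therefore valid. The largest bag has 4 vertices, so the width is 3.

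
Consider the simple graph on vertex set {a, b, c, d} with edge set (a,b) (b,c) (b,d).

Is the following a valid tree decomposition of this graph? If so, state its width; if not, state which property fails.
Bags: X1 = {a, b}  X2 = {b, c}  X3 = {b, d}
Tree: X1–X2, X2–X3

Yes; width 1.

Checking the three conditions: (i) the bags cover all of {a, b, c, d}; (ii) for each edge, some bag contains both endpoints; (iii) the bags containing any fixed vertex form a subtree. All hold, so the decomposition is valid with width 2 − 1 = 1.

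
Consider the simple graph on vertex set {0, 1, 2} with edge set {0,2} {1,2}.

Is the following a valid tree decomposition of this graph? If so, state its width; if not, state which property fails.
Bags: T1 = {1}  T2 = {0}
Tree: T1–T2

A tree decomposition must satisfy three properties: every vertex lies in some bag; for every edge, both endpoints lie together in some bag; and for every vertex, the bags containing it form a connected subtree. Here vertex 2 appears in no bag, so the decomposition is invalid.

No — vertex 2 appears in no bag.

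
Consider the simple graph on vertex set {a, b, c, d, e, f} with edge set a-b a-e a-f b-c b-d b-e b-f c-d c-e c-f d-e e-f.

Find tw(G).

A width-3 tree decomposition is:
Bags: B1 = {b, c, d, e}  B2 = {b, c, e, f}  B3 = {a, b, e, f}
Tree: B1–B2, B2–B3
Every bag has size at most 4, so the width is 4 − 1 = 3 and tw(G) ≤ 3. On the other hand G contains the 4-clique {b, c, d, e}. A clique must lie in a single bag of any decomposition, so no decomposition can have width below 3. Hence tw(G) = 3 exactly.

3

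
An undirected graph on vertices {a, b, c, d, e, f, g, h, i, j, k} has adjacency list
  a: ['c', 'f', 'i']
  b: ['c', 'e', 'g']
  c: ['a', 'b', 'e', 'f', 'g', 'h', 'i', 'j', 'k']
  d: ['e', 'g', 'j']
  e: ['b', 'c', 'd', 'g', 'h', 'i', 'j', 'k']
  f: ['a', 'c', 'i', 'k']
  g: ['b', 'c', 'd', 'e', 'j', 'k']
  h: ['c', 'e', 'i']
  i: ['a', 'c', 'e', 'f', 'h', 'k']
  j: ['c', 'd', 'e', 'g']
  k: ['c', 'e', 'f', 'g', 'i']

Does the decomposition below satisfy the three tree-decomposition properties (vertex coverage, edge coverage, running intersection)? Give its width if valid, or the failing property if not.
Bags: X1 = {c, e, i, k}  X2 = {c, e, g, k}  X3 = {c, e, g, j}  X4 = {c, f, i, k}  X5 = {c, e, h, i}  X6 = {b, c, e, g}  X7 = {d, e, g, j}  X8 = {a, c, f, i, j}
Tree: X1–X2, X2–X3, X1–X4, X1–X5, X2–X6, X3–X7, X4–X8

No — bags containing vertex j are not connected in the tree.

A tree decomposition must satisfy three properties: every vertex lies in some bag; for every edge, both endpoints lie together in some bag; and for every vertex, the bags containing it form a connected subtree. Here bags containing vertex j are not connected in the tree, so the decomposition is invalid.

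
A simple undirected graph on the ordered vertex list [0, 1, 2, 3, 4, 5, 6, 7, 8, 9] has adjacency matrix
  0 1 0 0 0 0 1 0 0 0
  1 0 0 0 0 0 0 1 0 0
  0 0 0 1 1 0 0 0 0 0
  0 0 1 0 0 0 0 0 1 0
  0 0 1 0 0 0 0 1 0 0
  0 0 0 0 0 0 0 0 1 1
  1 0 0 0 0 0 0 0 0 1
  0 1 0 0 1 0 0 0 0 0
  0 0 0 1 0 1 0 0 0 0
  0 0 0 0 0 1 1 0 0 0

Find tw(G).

A width-2 tree decomposition is:
Bags: B1 = {0, 6, 9}  B2 = {0, 5, 9}  B3 = {0, 5, 8}  B4 = {0, 3, 8}  B5 = {0, 2, 3}  B6 = {0, 2, 4}  B7 = {0, 4, 7}  B8 = {0, 1, 7}
Tree: B1–B2, B2–B3, B3–B4, B4–B5, B5–B6, B6–B7, B7–B8
Each bag holds 3 vertices, so the decomposition has width 2, which upper-bounds the treewidth. The edges 0–6–9–5–8–3–2–4–7–1–0 form a cycle, so G is not a tree and its treewidth is at least 2. Hence tw(G) = 2 exactly.

2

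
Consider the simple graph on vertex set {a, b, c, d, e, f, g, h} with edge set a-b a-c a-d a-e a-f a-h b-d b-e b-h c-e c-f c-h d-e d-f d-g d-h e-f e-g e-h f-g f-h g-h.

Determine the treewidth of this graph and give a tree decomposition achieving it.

Treewidth 4.
One optimal decomposition is:
Bags: B1 = {a, d, e, f, h}  B2 = {a, c, e, f, h}  B3 = {d, e, f, g, h}  B4 = {a, b, d, e, h}
Tree: B1–B2, B1–B3, B1–B4

The largest bag has 5 vertices, giving width 4; this decomposition certifies tw(G) ≤ 4. Conversely, {d, e, f, g, h} is a clique of size 5, and the vertices of any clique must share a bag in every tree decomposition; so some bag has ≥ 5 vertices and tw(G) ≥ 4. The upper and lower bounds meet at 4, so that is the treewidth.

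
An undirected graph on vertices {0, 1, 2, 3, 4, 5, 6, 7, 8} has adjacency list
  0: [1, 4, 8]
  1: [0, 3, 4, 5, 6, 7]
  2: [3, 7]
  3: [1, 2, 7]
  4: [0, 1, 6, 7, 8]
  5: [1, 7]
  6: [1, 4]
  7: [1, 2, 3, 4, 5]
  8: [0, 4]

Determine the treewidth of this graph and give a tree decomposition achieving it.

Each bag holds 3 vertices, so the decomposition has width 2, which upper-bounds the treewidth. Conversely, {0, 4, 8} is a clique of size 3, and the vertices of any clique must share a bag in every tree decomposition; so some bag has ≥ 3 vertices and tw(G) ≥ 2. Combining the bounds, tw(G) = 2.

Treewidth 2.
One optimal decomposition is:
Bags: B1 = {1, 3, 7}  B2 = {1, 5, 7}  B3 = {1, 4, 7}  B4 = {1, 4, 6}  B5 = {0, 1, 4}  B6 = {2, 3, 7}  B7 = {0, 4, 8}
Tree: B1–B2, B2–B3, B3–B4, B4–B5, B1–B6, B5–B7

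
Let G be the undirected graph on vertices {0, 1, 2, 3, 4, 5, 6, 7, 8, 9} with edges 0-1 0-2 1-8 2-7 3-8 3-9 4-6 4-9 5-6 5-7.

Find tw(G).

A width-2 tree decomposition is:
Bags: B1 = {2, 5, 7}  B2 = {0, 2, 5}  B3 = {0, 1, 5}  B4 = {1, 5, 8}  B5 = {3, 5, 8}  B6 = {3, 5, 9}  B7 = {4, 5, 9}  B8 = {4, 5, 6}
Tree: B1–B2, B2–B3, B3–B4, B4–B5, B5–B6, B6–B7, B7–B8
The largest bag has 3 vertices, giving width 2; this decomposition certifies tw(G) ≤ 2. The edges 5–7–2–0–1–8–3–9–4–6–5 form a cycle, so G is not a tree and its treewidth is at least 2. The upper and lower bounds meet at 2, so that is the treewidth.

2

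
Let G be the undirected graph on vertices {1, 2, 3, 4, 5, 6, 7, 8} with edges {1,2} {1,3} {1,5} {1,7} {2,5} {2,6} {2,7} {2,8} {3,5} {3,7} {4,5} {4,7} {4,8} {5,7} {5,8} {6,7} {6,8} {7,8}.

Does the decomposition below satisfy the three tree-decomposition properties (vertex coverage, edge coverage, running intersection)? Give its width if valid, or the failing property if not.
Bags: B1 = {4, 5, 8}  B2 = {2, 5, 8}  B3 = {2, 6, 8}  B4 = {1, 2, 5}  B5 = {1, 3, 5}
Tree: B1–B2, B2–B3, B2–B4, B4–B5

No — vertex 7 appears in no bag.

A tree decomposition must satisfy three properties: every vertex lies in some bag; for every edge, both endpoints lie together in some bag; and for every vertex, the bags containing it form a connected subtree. Here vertex 7 appears in no bag, so the decomposition is invalid.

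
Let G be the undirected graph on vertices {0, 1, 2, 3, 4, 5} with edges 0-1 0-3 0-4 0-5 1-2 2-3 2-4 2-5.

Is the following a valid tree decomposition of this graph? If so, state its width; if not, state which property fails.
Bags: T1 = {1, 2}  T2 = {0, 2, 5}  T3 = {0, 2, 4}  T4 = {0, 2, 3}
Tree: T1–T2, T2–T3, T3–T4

A tree decomposition must satisfy three properties: every vertex lies in some bag; for every edge, both endpoints lie together in some bag; and for every vertex, the bags containing it form a connected subtree. Here edge (0,1) lies in no bag, so the decomposition is invalid.

No — edge (0,1) lies in no bag.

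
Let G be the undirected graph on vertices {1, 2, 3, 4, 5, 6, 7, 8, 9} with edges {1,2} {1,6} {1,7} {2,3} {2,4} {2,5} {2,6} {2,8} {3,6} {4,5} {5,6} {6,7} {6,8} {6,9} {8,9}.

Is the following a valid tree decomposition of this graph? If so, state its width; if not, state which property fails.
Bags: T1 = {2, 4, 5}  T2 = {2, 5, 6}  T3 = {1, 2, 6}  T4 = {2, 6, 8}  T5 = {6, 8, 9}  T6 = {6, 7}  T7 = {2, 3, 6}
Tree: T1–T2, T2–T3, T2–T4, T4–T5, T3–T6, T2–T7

No — edge (1,7) lies in no bag.

A tree decomposition must satisfy three properties: every vertex lies in some bag; for every edge, both endpoints lie together in some bag; and for every vertex, the bags containing it form a connected subtree. Here edge (1,7) lies in no bag, so the decomposition is invalid.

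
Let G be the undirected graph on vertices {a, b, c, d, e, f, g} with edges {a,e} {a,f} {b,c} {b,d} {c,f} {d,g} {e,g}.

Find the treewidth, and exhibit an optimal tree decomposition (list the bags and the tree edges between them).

Treewidth 2.
One such decomposition:
Bags: B1 = {b, c, f}  B2 = {a, b, f}  B3 = {a, b, e}  B4 = {b, e, g}  B5 = {b, d, g}
Tree: B1–B2, B2–B3, B3–B4, B4–B5

Every bag has size at most 3, so the width is 3 − 1 = 2 and tw(G) ≤ 2. Since b–c–f–a–e–g–d–b is a cycle in G, G is not acyclic. Forests are exactly the graphs of treewidth ≤ 1, so tw(G) ≥ 2. Hence tw(G) = 2 exactly.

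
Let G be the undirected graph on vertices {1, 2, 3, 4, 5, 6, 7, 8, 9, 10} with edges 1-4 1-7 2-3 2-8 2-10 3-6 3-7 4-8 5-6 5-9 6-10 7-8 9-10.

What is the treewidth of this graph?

A width-2 tree decomposition is:
Bags: B1 = {1, 4, 7}  B2 = {4, 7, 8}  B3 = {3, 7, 8}  B4 = {2, 3, 8}  B5 = {2, 3, 6}  B6 = {2, 6, 10}  B7 = {5, 6, 10}  B8 = {5, 9, 10}
Tree: B1–B2, B2–B3, B3–B4, B4–B5, B5–B6, B6–B7, B7–B8
The largest bag has 3 vertices, giving width 2; this decomposition certifies tw(G) ≤ 2. Since 1–4–8–7–1 is a cycle in G, G is not acyclic. Forests are exactly the graphs of treewidth ≤ 1, so tw(G) ≥ 2. Hence tw(G) = 2 exactly.

2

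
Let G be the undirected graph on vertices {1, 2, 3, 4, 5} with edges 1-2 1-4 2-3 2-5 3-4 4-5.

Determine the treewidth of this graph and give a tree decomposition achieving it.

Treewidth 2.
One such decomposition:
Bags: B1 = {2, 4, 5}  B2 = {1, 2, 4}  B3 = {2, 3, 4}
Tree: B1–B2, B2–B3

Every bag has size at most 3, so the width is 3 − 1 = 2 and tw(G) ≤ 2. Since 5–2–1–4–5 is a cycle in G, G is not acyclic. Forests are exactly the graphs of treewidth ≤ 1, so tw(G) ≥ 2. Combining the bounds, tw(G) = 2.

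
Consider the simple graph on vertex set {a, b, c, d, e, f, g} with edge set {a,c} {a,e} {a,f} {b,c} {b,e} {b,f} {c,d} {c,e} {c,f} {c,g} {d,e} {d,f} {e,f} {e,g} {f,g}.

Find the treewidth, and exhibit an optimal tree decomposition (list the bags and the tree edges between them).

Treewidth 3.
One optimal decomposition is:
Bags: B1 = {c, e, f, g}  B2 = {a, c, e, f}  B3 = {c, d, e, f}  B4 = {b, c, e, f}
Tree: B1–B2, B2–B3, B1–B4

Each bag holds 4 vertices, so the decomposition has width 3, which upper-bounds the treewidth. For the lower bound, the 4 vertices {c, d, e, f} are pairwise adjacent, and any tree decomposition puts a clique entirely inside one bag — forcing width ≥ 3. Hence tw(G) = 3 exactly.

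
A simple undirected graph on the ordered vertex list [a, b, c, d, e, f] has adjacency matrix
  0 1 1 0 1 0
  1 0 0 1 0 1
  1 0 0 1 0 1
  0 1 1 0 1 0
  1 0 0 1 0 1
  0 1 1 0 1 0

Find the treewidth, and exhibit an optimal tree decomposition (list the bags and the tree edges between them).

Each bag holds 4 vertices, so the decomposition has width 3, which upper-bounds the treewidth. For the lower bound: the 4 vertex sets {a,c}, {b,d}, {e}, {f} are disjoint, each induces a connected subgraph, and every pair is joined by at least one edge of G. Contracting each set to a single vertex therefore yields K_{4} as a minor, and since treewidth is minor-monotone, tw(G) ≥ tw(K_{4}) = 3. Combining the bounds, tw(G) = 3.

Treewidth 3.
One such decomposition:
Bags: B1 = {a, b, c, e}  B2 = {b, c, d, e}  B3 = {b, c, e, f}
Tree: B1–B2, B2–B3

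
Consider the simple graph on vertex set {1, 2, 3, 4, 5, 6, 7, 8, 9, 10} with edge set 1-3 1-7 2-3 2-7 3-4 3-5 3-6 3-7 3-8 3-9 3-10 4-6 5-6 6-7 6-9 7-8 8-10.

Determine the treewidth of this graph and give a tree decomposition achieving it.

Treewidth 2.
One optimal decomposition is:
Bags: B1 = {3, 6, 7}  B2 = {3, 7, 8}  B3 = {1, 3, 7}  B4 = {3, 4, 6}  B5 = {2, 3, 7}  B6 = {3, 6, 9}  B7 = {3, 8, 10}  B8 = {3, 5, 6}
Tree: B1–B2, B2–B3, B1–B4, B3–B5, B4–B6, B2–B7, B1–B8

Every bag has size at most 3, so the width is 3 − 1 = 2 and tw(G) ≤ 2. On the other hand G contains the 3-clique {1, 3, 7}. A clique must lie in a single bag of any decomposition, so no decomposition can have width below 2. The upper and lower bounds meet at 2, so that is the treewidth.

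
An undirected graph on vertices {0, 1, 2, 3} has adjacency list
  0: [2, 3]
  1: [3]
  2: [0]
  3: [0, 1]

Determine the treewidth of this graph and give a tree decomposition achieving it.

Treewidth 1.
One optimal decomposition is:
Bags: B1 = {1, 3}  B2 = {0, 3}  B3 = {0, 2}
Tree: B1–B2, B2–B3

Every bag has size at most 2, so the width is 2 − 1 = 1 and tw(G) ≤ 1. G has an edge, so its treewidth is at least 1. Therefore the treewidth is 1.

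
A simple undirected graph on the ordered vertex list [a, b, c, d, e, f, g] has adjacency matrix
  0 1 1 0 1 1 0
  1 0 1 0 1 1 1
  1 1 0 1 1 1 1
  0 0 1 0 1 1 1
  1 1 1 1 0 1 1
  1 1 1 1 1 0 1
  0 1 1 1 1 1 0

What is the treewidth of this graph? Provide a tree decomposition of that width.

Treewidth 4.
Bags: B1 = {b, c, e, f, g}  B2 = {a, b, c, e, f}  B3 = {c, d, e, f, g}
Tree: B1–B2, B1–B3

Each bag holds 5 vertices, so the decomposition has width 4, which upper-bounds the treewidth. On the other hand G contains the 5-clique {c, d, e, f, g}. A clique must lie in a single bag of any decomposition, so no decomposition can have width below 4. Combining the bounds, tw(G) = 4.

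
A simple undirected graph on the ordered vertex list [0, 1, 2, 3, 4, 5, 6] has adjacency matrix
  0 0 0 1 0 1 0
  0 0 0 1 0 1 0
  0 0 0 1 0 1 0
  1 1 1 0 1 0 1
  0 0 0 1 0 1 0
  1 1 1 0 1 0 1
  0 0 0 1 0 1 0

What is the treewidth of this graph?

2

A width-2 tree decomposition is:
Bags: B1 = {3, 5, 6}  B2 = {1, 3, 5}  B3 = {3, 4, 5}  B4 = {0, 3, 5}  B5 = {2, 3, 5}
Tree: B1–B2, B2–B3, B3–B4, B4–B5
The largest bag has 3 vertices, giving width 2; this decomposition certifies tw(G) ≤ 2. For the lower bound, G contains the cycle 3–6–5–1–3, so G is not a forest; only forests have treewidth ≤ 1, hence tw(G) ≥ 2. Combining the bounds, tw(G) = 2.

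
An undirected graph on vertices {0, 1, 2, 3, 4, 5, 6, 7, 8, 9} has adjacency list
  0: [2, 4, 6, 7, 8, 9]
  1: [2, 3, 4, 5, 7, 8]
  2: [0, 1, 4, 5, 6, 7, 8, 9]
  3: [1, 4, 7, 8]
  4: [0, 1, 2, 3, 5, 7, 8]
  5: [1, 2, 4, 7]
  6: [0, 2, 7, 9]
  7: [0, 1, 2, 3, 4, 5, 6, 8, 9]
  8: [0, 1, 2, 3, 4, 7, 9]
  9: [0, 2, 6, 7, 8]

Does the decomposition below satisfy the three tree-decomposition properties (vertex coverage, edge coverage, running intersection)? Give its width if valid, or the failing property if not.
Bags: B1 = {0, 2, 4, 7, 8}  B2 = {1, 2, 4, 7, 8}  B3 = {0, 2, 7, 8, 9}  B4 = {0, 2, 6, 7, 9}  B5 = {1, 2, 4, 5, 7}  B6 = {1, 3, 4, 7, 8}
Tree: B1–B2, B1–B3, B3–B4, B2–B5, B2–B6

Yes; width 4.

Every vertex of G appears in some bag (union = {0, 1, 2, 3, 4, 5, 6, 7, 8, 9}); every edge is covered by a bag; and for each vertex v the set of bags containing v is connected in the bag tree. The decomposition is therefore valid. The largest bag has 5 vertices, so the width is 4.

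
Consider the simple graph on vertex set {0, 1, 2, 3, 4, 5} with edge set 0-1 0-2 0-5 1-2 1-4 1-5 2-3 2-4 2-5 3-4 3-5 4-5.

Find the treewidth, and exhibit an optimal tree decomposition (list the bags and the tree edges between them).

Treewidth 3.
One such decomposition:
Bags: B1 = {1, 2, 4, 5}  B2 = {0, 1, 2, 5}  B3 = {2, 3, 4, 5}
Tree: B1–B2, B1–B3

Each bag holds 4 vertices, so the decomposition has width 3, which upper-bounds the treewidth. On the other hand G contains the 4-clique {0, 1, 2, 5}. A clique must lie in a single bag of any decomposition, so no decomposition can have width below 3. Hence tw(G) = 3 exactly.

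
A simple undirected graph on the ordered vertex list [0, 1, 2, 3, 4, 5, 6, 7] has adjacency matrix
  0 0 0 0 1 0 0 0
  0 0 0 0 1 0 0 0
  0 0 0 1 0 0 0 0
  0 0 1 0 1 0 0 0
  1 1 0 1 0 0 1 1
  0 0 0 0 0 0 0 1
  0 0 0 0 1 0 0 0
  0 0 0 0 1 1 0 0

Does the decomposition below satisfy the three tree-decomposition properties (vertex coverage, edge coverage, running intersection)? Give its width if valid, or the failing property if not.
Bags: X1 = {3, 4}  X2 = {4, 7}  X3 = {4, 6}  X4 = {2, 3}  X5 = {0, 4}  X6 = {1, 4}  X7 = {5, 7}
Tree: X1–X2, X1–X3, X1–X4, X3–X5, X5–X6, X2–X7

Yes; width 1.

Vertex coverage: the bags together contain {0, 1, 2, 3, 4, 5, 6, 7}, the full vertex set. Edge coverage: each edge of G has both endpoints in at least one bag. Running intersection: for every vertex, the bags containing it form a connected subtree. All three properties hold, so this is a valid tree decomposition of width max|bag| − 1 = 1, and hence tw(G) ≤ 1.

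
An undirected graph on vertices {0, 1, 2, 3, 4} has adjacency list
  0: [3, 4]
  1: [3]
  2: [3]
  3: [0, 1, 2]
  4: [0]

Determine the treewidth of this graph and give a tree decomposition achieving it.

Each bag holds 2 vertices, so the decomposition has width 1, which upper-bounds the treewidth. Since G has at least one edge (e.g. 3–2), it is not an edgeless graph, so tw(G) ≥ 1. Combining the bounds, tw(G) = 1.

Treewidth 1.
Bags: B1 = {2, 3}  B2 = {0, 3}  B3 = {0, 4}  B4 = {1, 3}
Tree: B1–B2, B2–B3, B2–B4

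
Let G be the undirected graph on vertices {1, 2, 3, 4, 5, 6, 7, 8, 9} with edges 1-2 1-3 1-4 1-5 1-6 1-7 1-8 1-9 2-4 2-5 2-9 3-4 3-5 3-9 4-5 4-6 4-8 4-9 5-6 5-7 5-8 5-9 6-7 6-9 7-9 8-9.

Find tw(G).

A width-4 tree decomposition is:
Bags: B1 = {1, 2, 4, 5, 9}  B2 = {1, 4, 5, 8, 9}  B3 = {1, 4, 5, 6, 9}  B4 = {1, 3, 4, 5, 9}  B5 = {1, 5, 6, 7, 9}
Tree: B1–B2, B1–B3, B1–B4, B3–B5
Each bag holds 5 vertices, so the decomposition has width 4, which upper-bounds the treewidth. For the lower bound, the 5 vertices {1, 4, 5, 8, 9} are pairwise adjacent, and any tree decomposition puts a clique entirely inside one bag — forcing width ≥ 4. Hence tw(G) = 4 exactly.

4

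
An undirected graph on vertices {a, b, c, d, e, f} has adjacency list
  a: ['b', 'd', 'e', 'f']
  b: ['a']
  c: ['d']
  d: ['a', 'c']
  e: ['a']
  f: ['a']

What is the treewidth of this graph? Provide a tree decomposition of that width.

Treewidth 1.
Bags: B1 = {a, d}  B2 = {a, b}  B3 = {a, e}  B4 = {c, d}  B5 = {a, f}
Tree: B1–B2, B1–B3, B1–B4, B3–B5

The largest bag has 2 vertices, giving width 1; this decomposition certifies tw(G) ≤ 1. Since G has at least one edge (e.g. d–a), it is not an edgeless graph, so tw(G) ≥ 1. Hence tw(G) = 1 exactly.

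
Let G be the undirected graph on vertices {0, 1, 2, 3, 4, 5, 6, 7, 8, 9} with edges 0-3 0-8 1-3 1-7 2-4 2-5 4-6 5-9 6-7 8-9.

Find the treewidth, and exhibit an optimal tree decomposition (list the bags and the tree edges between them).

Treewidth 2.
One optimal decomposition is:
Bags: B1 = {1, 6, 7}  B2 = {1, 3, 6}  B3 = {0, 3, 6}  B4 = {0, 6, 8}  B5 = {6, 8, 9}  B6 = {5, 6, 9}  B7 = {2, 5, 6}  B8 = {2, 4, 6}
Tree: B1–B2, B2–B3, B3–B4, B4–B5, B5–B6, B6–B7, B7–B8

Each bag holds 3 vertices, so the decomposition has width 2, which upper-bounds the treewidth. Since 6–7–1–3–0–8–9–5–2–4–6 is a cycle in G, G is not acyclic. Forests are exactly the graphs of treewidth ≤ 1, so tw(G) ≥ 2. Therefore the treewidth is 2.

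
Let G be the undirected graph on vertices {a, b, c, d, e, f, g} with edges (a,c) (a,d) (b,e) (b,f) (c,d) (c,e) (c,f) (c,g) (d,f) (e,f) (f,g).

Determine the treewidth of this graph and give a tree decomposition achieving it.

The largest bag has 3 vertices, giving width 2; this decomposition certifies tw(G) ≤ 2. On the other hand G contains the 3-clique {a, c, d}. A clique must lie in a single bag of any decomposition, so no decomposition can have width below 2. Combining the bounds, tw(G) = 2.

Treewidth 2.
One such decomposition:
Bags: B1 = {a, c, d}  B2 = {c, d, f}  B3 = {c, e, f}  B4 = {c, f, g}  B5 = {b, e, f}
Tree: B1–B2, B2–B3, B2–B4, B3–B5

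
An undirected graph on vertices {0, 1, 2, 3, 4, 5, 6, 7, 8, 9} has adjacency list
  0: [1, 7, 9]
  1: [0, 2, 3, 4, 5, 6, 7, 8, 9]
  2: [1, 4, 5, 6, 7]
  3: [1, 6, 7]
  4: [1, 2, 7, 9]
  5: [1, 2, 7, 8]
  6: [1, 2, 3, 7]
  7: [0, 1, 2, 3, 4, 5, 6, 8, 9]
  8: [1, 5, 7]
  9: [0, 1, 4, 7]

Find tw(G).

3

A width-3 tree decomposition is:
Bags: B1 = {1, 2, 6, 7}  B2 = {1, 3, 6, 7}  B3 = {1, 2, 4, 7}  B4 = {1, 4, 7, 9}  B5 = {1, 2, 5, 7}  B6 = {0, 1, 7, 9}  B7 = {1, 5, 7, 8}
Tree: B1–B2, B1–B3, B3–B4, B1–B5, B4–B6, B5–B7
Each bag holds 4 vertices, so the decomposition has width 3, which upper-bounds the treewidth. For the lower bound, the 4 vertices {0, 1, 7, 9} are pairwise adjacent, and any tree decomposition puts a clique entirely inside one bag — forcing width ≥ 3. Hence tw(G) = 3 exactly.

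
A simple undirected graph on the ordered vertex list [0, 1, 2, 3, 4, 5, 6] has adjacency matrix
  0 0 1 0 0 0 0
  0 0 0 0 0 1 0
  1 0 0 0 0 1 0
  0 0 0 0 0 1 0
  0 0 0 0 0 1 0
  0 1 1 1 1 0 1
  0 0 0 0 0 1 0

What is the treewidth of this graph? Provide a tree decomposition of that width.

Treewidth 1.
One such decomposition:
Bags: B1 = {3, 5}  B2 = {4, 5}  B3 = {2, 5}  B4 = {0, 2}  B5 = {5, 6}  B6 = {1, 5}
Tree: B1–B2, B1–B3, B3–B4, B3–B5, B3–B6

Every bag has size at most 2, so the width is 2 − 1 = 1 and tw(G) ≤ 1. G has an edge, so its treewidth is at least 1. The upper and lower bounds meet at 1, so that is the treewidth.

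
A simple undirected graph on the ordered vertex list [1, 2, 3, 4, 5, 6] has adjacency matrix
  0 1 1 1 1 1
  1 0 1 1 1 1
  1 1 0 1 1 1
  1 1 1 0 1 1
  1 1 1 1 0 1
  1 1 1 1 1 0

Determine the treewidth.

5

A width-5 tree decomposition is:
Bags: B1 = {1, 2, 3, 4, 5, 6}
Tree: (single bag)
A single bag containing all 6 vertices is trivially a valid decomposition of width 5. On the other hand G contains the 6-clique {1, 2, 3, 4, 5, 6}. A clique must lie in a single bag of any decomposition, so no decomposition can have width below 5. Therefore the treewidth is 5.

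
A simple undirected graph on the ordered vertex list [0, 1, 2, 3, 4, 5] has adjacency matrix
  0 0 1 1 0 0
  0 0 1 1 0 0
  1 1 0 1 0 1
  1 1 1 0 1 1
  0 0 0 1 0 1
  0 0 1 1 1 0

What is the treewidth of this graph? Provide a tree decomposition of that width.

Treewidth 2.
Bags: B1 = {2, 3, 5}  B2 = {1, 2, 3}  B3 = {3, 4, 5}  B4 = {0, 2, 3}
Tree: B1–B2, B1–B3, B2–B4

The largest bag has 3 vertices, giving width 2; this decomposition certifies tw(G) ≤ 2. For the lower bound, the 3 vertices {0, 2, 3} are pairwise adjacent, and any tree decomposition puts a clique entirely inside one bag — forcing width ≥ 2. Combining the bounds, tw(G) = 2.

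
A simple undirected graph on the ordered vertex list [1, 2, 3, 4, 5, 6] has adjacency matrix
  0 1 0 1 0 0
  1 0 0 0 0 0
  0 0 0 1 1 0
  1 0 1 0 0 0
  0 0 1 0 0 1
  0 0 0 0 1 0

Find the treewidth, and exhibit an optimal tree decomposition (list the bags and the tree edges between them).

Every bag has size at most 2, so the width is 2 − 1 = 1 and tw(G) ≤ 1. G has an edge, so its treewidth is at least 1. The upper and lower bounds meet at 1, so that is the treewidth.

Treewidth 1.
One optimal decomposition is:
Bags: B1 = {5, 6}  B2 = {3, 5}  B3 = {3, 4}  B4 = {1, 4}  B5 = {1, 2}
Tree: B1–B2, B2–B3, B3–B4, B4–B5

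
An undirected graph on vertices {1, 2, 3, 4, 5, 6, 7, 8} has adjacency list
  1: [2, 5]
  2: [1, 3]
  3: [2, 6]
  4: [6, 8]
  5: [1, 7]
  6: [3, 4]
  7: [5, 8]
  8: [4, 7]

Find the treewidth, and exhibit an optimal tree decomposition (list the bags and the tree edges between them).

Each bag holds 3 vertices, so the decomposition has width 2, which upper-bounds the treewidth. Since 2–1–5–7–8–4–6–3–2 is a cycle in G, G is not acyclic. Forests are exactly the graphs of treewidth ≤ 1, so tw(G) ≥ 2. Hence tw(G) = 2 exactly.

Treewidth 2.
Bags: B1 = {1, 2, 5}  B2 = {2, 5, 7}  B3 = {2, 7, 8}  B4 = {2, 4, 8}  B5 = {2, 4, 6}  B6 = {2, 3, 6}
Tree: B1–B2, B2–B3, B3–B4, B4–B5, B5–B6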